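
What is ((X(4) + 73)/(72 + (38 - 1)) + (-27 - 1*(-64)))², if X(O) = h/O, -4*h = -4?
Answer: 269780625/190096 ≈ 1419.2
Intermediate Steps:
h = 1 (h = -¼*(-4) = 1)
X(O) = 1/O
((X(4) + 73)/(72 + (38 - 1)) + (-27 - 1*(-64)))² = ((1/4 + 73)/(72 + (38 - 1)) + (-27 - 1*(-64)))² = ((¼ + 73)/(72 + 37) + (-27 + 64))² = ((293/4)/109 + 37)² = ((293/4)*(1/109) + 37)² = (293/436 + 37)² = (16425/436)² = 269780625/190096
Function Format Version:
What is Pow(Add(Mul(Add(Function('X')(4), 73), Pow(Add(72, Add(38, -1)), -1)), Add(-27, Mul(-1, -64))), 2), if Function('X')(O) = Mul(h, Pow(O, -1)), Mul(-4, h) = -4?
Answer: Rational(269780625, 190096) ≈ 1419.2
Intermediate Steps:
h = 1 (h = Mul(Rational(-1, 4), -4) = 1)
Function('X')(O) = Pow(O, -1) (Function('X')(O) = Mul(1, Pow(O, -1)) = Pow(O, -1))
Pow(Add(Mul(Add(Function('X')(4), 73), Pow(Add(72, Add(38, -1)), -1)), Add(-27, Mul(-1, -64))), 2) = Pow(Add(Mul(Add(Pow(4, -1), 73), Pow(Add(72, Add(38, -1)), -1)), Add(-27, Mul(-1, -64))), 2) = Pow(Add(Mul(Add(Rational(1, 4), 73), Pow(Add(72, 37), -1)), Add(-27, 64)), 2) = Pow(Add(Mul(Rational(293, 4), Pow(109, -1)), 37), 2) = Pow(Add(Mul(Rational(293, 4), Rational(1, 109)), 37), 2) = Pow(Add(Rational(293, 436), 37), 2) = Pow(Rational(16425, 436), 2) = Rational(269780625, 190096)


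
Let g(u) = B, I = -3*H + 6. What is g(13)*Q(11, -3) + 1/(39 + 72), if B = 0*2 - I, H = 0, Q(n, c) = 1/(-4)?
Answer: 335/222 ≈ 1.5090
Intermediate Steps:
Q(n, c) = -¼
I = 6 (I = -3*0 + 6 = 0 + 6 = 6)
B = -6 (B = 0*2 - 1*6 = 0 - 6 = -6)
g(u) = -6
g(13)*Q(11, -3) + 1/(39 + 72) = -6*(-¼) + 1/(39 + 72) = 3/2 + 1/111 = 335/222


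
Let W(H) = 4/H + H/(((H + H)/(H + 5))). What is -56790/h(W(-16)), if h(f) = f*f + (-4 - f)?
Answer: -908640/557 ≈ -1631.3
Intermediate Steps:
W(H) = 5/2 + H/2 + 4/H (W(H) = 4/H + H/(((2*H)/(5 + H))) = 4/H + H/((2*H/(5 + H))) = 4/H + H*((5 + H)/(2*H)) = 4/H + (5/2 + H/2) = 5/2 + H/2 + 4/H)
h(f) = -4 + f² - f (h(f) = f² + (-4 - f) = -4 + f² - f)
-56790/h(W(-16)) = -56790/(-4 + ((½)*(8 - 16*(5 - 16))/(-16))² - (8 - 16*(5 - 16))/(2*(-16))) = -56790/(-4 + ((½)*(-1/16)*(8 - 16*(-11)))² - (-1)*(8 - 16*(-11))/(2*16)) = -56790/(-4 + ((½)*(-1/16)*(8 + 176))² - (-1)*(8 + 176)/(2*16)) = -56790/(-4 + ((½)*(-1/16)*184)² - (-1)*184/(2*16)) = -56790/(-4 + (-23/4)² - 1*(-23/4)) = -56790/(-4 + 529/16 + 23/4) = -56790/557/16 = -56790*16/557 = -908640/557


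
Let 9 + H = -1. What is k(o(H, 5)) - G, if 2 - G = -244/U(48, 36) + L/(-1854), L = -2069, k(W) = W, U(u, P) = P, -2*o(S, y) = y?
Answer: -3140/309 ≈ -10.162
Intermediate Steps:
H = -10 (H = -9 - 1 = -10)
o(S, y) = -y/2
G = 4735/618 (G = 2 - (-244/36 - 2069/(-1854)) = 2 - (-244*1/36 - 2069*(-1/1854)) = 2 - (-61/9 + 2069/1854) = 2 - 1*(-3499/618) = 2 + 3499/618 = 4735/618 ≈ 7.6618)
k(o(H, 5)) - G = -½*5 - 1*4735/618 = -5/2 - 4735/618 = -3140/309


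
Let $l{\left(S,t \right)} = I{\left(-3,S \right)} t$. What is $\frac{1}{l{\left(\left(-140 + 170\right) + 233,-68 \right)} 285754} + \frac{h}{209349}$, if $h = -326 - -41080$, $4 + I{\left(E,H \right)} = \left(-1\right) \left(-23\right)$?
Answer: $\frac{2149448416189}{11041489982376} \approx 0.19467$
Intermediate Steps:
$I{\left(E,H \right)} = 19$ ($I{\left(E,H \right)} = -4 - -23 = -4 + 23 = 19$)
$h = 40754$ ($h = -326 + 41080 = 40754$)
$l{\left(S,t \right)} = 19 t$
$\frac{1}{l{\left(\left(-140 + 170\right) + 233,-68 \right)} 285754} + \frac{h}{209349} = \frac{1}{19 \left(-68\right) 285754} + \frac{40754}{209349} = \frac{1}{-1292} \cdot \frac{1}{285754} + 40754 \cdot \frac{1}{209349} = \left(- \frac{1}{1292}\right) \frac{1}{285754} + \frac{5822}{29907} = - \frac{1}{369194168} + \frac{5822}{29907} = \frac{2149448416189}{11041489982376}$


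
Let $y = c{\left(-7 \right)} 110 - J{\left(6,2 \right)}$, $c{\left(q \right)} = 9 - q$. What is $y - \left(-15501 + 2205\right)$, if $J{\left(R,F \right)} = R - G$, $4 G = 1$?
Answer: $\frac{60201}{4} \approx 15050.0$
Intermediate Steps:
$G = \frac{1}{4}$ ($G = \frac{1}{4} \cdot 1 = \frac{1}{4} \approx 0.25$)
$J{\left(R,F \right)} = - \frac{1}{4} + R$ ($J{\left(R,F \right)} = R - \frac{1}{4} = - \frac{1}{4} + R$)
$y = \frac{7017}{4}$ ($y = \left(9 - -7\right) 110 - \left(- \frac{1}{4} + 6\right) = \left(9 + 7\right) 110 - \frac{23}{4} = 16 \cdot 110 - \frac{23}{4} = 1760 - \frac{23}{4} = \frac{7017}{4} \approx 1754.3$)
$y - \left(-15501 + 2205\right) = \frac{7017}{4} - \left(-15501 + 2205\right) = \frac{7017}{4} - -13296 = \frac{7017}{4} + 13296 = \frac{60201}{4}$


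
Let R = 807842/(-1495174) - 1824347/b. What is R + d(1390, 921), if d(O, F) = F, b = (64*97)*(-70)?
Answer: 42913556540007/46410200960 ≈ 924.66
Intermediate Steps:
b = -434560 (b = 6208*(-70) = -434560)
R = 169761455847/46410200960 (R = 807842/(-1495174) - 1824347/(-434560) = 807842*(-1/1495174) - 1824347*(-1/434560) = -403921/747587 + 260621/62080 = 169761455847/46410200960 ≈ 3.6578)
R + d(1390, 921) = 169761455847/46410200960 + 921 = 42913556540007/46410200960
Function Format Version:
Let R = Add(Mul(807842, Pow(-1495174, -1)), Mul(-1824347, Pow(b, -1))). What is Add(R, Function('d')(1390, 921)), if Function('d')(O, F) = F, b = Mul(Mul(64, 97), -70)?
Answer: Rational(42913556540007, 46410200960) ≈ 924.66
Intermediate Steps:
b = -434560 (b = Mul(6208, -70) = -434560)
R = Rational(169761455847, 46410200960) (R = Add(Mul(807842, Pow(-1495174, -1)), Mul(-1824347, Pow(-434560, -1))) = Add(Mul(807842, Rational(-1, 1495174)), Mul(-1824347, Rational(-1, 434560))) = Add(Rational(-403921, 747587), Rational(260621, 62080)) = Rational(169761455847, 46410200960) ≈ 3.6578)
Add(R, Function('d')(1390, 921)) = Add(Rational(169761455847, 46410200960), 921) = Rational(42913556540007, 46410200960)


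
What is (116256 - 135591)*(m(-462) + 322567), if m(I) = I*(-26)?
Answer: -6469084965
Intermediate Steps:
m(I) = -26*I
(116256 - 135591)*(m(-462) + 322567) = (116256 - 135591)*(-26*(-462) + 322567) = -19335*(12012 + 322567) = -19335*334579 = -6469084965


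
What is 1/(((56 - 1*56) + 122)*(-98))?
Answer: -1/11956 ≈ -8.3640e-5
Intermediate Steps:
1/(((56 - 1*56) + 122)*(-98)) = 1/(((56 - 56) + 122)*(-98)) = 1/((0 + 122)*(-98)) = 1/(122*(-98)) = 1/(-11956) = -1/11956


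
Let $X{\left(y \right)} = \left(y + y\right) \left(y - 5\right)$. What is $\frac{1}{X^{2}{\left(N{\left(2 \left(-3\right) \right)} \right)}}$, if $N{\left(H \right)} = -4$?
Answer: $\frac{1}{5184} \approx 0.0001929$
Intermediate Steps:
$X{\left(y \right)} = 2 y \left(-5 + y\right)$
$\frac{1}{X^{2}{\left(N{\left(2 \left(-3\right) \right)} \right)}} = \frac{1}{\left(2 \left(-4\right) \left(-5 - 4\right)\right)^{2}} = \frac{1}{\left(2 \left(-4\right) \left(-9\right)\right)^{2}} = \frac{1}{72^{2}} = \frac{1}{5184}$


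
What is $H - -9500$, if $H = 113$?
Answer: $9613$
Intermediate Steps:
$H - -9500 = 113 - -9500 = 113 + 9500 = 9613$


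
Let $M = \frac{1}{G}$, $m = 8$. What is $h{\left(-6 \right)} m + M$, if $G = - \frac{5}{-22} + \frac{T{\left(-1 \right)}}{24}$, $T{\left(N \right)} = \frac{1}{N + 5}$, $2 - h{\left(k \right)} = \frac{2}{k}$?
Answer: $\frac{17224}{753} \approx 22.874$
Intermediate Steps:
$h{\left(k \right)} = 2 - \frac{2}{k}$
$T{\left(N \right)} = \frac{1}{5 + N}$
$G = \frac{251}{1056}$ ($G = - \frac{5}{-22} + \frac{1}{\left(5 - 1\right) 24} = \left(-5\right) \left(- \frac{1}{22}\right) + \frac{1}{4} \cdot \frac{1}{24} = \frac{5}{22} + \frac{1}{4} \cdot \frac{1}{24} = \frac{5}{22} + \frac{1}{96} = \frac{251}{1056} \approx 0.23769$)
$M = \frac{1056}{251}$ ($M = \frac{1}{\frac{251}{1056}} = \frac{1056}{251} \approx 4.2072$)
$h{\left(-6 \right)} m + M = \left(2 - \frac{2}{-6}\right) 8 + \frac{1056}{251} = \left(2 - - \frac{1}{3}\right) 8 + \frac{1056}{251} = \left(2 + \frac{1}{3}\right) 8 + \frac{1056}{251} = \frac{7}{3} \cdot 8 + \frac{1056}{251} = \frac{56}{3} + \frac{1056}{251} = \frac{17224}{753}$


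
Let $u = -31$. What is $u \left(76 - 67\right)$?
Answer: $-279$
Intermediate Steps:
$u \left(76 - 67\right) = - 31 \left(76 - 67\right) = \left(-31\right) 9 = -279$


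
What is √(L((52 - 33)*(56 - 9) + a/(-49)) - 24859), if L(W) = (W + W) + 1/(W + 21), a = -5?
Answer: 4*I*√141761342905246/313537 ≈ 151.9*I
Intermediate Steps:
L(W) = 1/(21 + W) + 2*W (L(W) = 2*W + 1/(21 + W) = 1/(21 + W) + 2*W)
√(L((52 - 33)*(56 - 9) + a/(-49)) - 24859) = √((1 + 2*((52 - 33)*(56 - 9) - 5/(-49))² + 42*((52 - 33)*(56 - 9) - 5/(-49)))/(21 + ((52 - 33)*(56 - 9) - 5/(-49))) - 24859) = √((1 + 2*(19*47 - 5*(-1/49))² + 42*(19*47 - 5*(-1/49)))/(21 + (19*47 - 5*(-1/49))) - 24859) = √((1 + 2*(893 + 5/49)² + 42*(893 + 5/49))/(21 + (893 + 5/49)) - 24859) = √((1 + 2*(43762/49)² + 42*(43762/49))/(21 + 43762/49) - 24859) = √((1 + 2*(1915112644/2401) + 262572/7)/(44791/49) - 24859) = √(49*(1 + 3830225288/2401 + 262572/7)/44791 - 24859) = √((49/44791)*(3920289885/2401) - 24859) = √(3920289885/2194759 - 24859) = √(-50639224096/2194759) = 4*I*√141761342905246/313537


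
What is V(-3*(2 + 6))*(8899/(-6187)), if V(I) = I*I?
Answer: -5125824/6187 ≈ -828.48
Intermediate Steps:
V(I) = I**2
V(-3*(2 + 6))*(8899/(-6187)) = (-3*(2 + 6))**2*(8899/(-6187)) = (-3*8)**2*(8899*(-1/6187)) = (-24)**2*(-8899/6187) = 576*(-8899/6187) = -5125824/6187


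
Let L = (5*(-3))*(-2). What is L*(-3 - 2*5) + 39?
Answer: -351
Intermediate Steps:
L = 30 (L = -15*(-2) = 30)
L*(-3 - 2*5) + 39 = 30*(-3 - 2*5) + 39 = 30*(-3 - 10) + 39 = 30*(-13) + 39 = -390 + 39 = -351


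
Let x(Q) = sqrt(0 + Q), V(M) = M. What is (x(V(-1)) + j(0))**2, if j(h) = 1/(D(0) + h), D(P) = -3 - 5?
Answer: (-1 + 8*I)**2/64 ≈ -0.98438 - 0.25*I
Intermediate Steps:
D(P) = -8
j(h) = 1/(-8 + h)
x(Q) = sqrt(Q)
(x(V(-1)) + j(0))**2 = (sqrt(-1) + 1/(-8 + 0))**2 = (I + 1/(-8))**2 = (I - 1/8)**2 = (-1/8 + I)**2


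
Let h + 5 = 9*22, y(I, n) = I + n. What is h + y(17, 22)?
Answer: 232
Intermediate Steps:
h = 193 (h = -5 + 9*22 = -5 + 198 = 193)
h + y(17, 22) = 193 + (17 + 22) = 193 + 39 = 232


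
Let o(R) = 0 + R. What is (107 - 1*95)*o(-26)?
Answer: -312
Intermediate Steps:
o(R) = R
(107 - 1*95)*o(-26) = (107 - 1*95)*(-26) = (107 - 95)*(-26) = 12*(-26) = -312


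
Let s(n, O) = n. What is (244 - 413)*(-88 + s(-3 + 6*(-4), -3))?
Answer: 19435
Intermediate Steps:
(244 - 413)*(-88 + s(-3 + 6*(-4), -3)) = (244 - 413)*(-88 + (-3 + 6*(-4))) = -169*(-88 + (-3 - 24)) = -169*(-88 - 27) = -169*(-115) = 19435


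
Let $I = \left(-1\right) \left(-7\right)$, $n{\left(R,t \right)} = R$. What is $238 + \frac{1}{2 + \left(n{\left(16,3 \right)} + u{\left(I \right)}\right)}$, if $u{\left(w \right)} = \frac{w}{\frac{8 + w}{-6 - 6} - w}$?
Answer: $\frac{134741}{566} \approx 238.06$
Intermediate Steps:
$I = 7$
$u{\left(w \right)} = \frac{w}{- \frac{2}{3} - \frac{13 w}{12}}$ ($u{\left(w \right)} = \frac{w}{\frac{8 + w}{-12} - w} = \frac{w}{\left(8 + w\right) \left(- \frac{1}{12}\right) - w} = \frac{w}{\left(- \frac{2}{3} - \frac{w}{12}\right) - w} = \frac{w}{- \frac{2}{3} - \frac{13 w}{12}}$)
$238 + \frac{1}{2 + \left(n{\left(16,3 \right)} + u{\left(I \right)}\right)} = 238 + \frac{1}{2 + \left(16 - \frac{84}{8 + 13 \cdot 7}\right)} = 238 + \frac{1}{2 + \left(16 - \frac{84}{8 + 91}\right)} = 238 + \frac{1}{2 + \left(16 - \frac{84}{99}\right)} = 238 + \frac{1}{2 + \left(16 - 84 \cdot \frac{1}{99}\right)} = 238 + \frac{1}{2 + \left(16 - \frac{28}{33}\right)} = 238 + \frac{1}{2 + \frac{500}{33}} = 238 + \frac{1}{\frac{566}{33}} = 238 + \frac{33}{566} = \frac{134741}{566}$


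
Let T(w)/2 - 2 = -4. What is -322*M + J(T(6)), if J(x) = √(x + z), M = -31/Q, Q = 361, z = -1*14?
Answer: 9982/361 + 3*I*√2 ≈ 27.651 + 4.2426*I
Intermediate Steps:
z = -14
T(w) = -4 (T(w) = 4 + 2*(-4) = 4 - 8 = -4)
M = -31/361 ≈ -0.085873
J(x) = √(-14 + x) (J(x) = √(x - 14) = √(-14 + x))
-322*M + J(T(6)) = -322*(-31/361) + √(-14 - 4) = 9982/361 + √(-18) = 9982/361 + 3*I*√2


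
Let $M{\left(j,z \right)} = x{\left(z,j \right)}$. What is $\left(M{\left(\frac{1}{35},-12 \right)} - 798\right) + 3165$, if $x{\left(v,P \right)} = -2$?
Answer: $2365$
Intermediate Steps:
$M{\left(j,z \right)} = -2$
$\left(M{\left(\frac{1}{35},-12 \right)} - 798\right) + 3165 = \left(-2 - 798\right) + 3165 = -800 + 3165 = 2365$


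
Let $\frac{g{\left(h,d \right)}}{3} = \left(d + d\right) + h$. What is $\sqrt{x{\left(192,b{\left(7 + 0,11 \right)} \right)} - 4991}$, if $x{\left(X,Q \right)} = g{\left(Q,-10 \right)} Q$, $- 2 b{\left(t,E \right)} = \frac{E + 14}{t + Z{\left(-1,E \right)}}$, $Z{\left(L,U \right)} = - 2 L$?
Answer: $\frac{i \sqrt{1588209}}{18} \approx 70.013 i$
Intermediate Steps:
$g{\left(h,d \right)} = 3 h + 6 d$ ($g{\left(h,d \right)} = 3 \left(\left(d + d\right) + h\right) = 3 \left(2 d + h\right) = 3 \left(h + 2 d\right) = 3 h + 6 d$)
$b{\left(t,E \right)} = - \frac{14 + E}{2 \left(2 + t\right)}$ ($b{\left(t,E \right)} = - \frac{\left(E + 14\right) \frac{1}{t - -2}}{2} = - \frac{\left(14 + E\right) \frac{1}{t + 2}}{2} = - \frac{\left(14 + E\right) \frac{1}{2 + t}}{2} = - \frac{\frac{1}{2 + t} \left(14 + E\right)}{2} = - \frac{14 + E}{2 \left(2 + t\right)}$)
$x{\left(X,Q \right)} = Q \left(-60 + 3 Q\right)$ ($x{\left(X,Q \right)} = \left(3 Q + 6 \left(-10\right)\right) Q = \left(3 Q - 60\right) Q = \left(-60 + 3 Q\right) Q = Q \left(-60 + 3 Q\right)$)
$\sqrt{x{\left(192,b{\left(7 + 0,11 \right)} \right)} - 4991} = \sqrt{3 \frac{-14 - 11}{2 \left(2 + \left(7 + 0\right)\right)} \left(-20 + \frac{-14 - 11}{2 \left(2 + \left(7 + 0\right)\right)}\right) - 4991} = \sqrt{3 \frac{-14 - 11}{2 \left(2 + 7\right)} \left(-20 + \frac{-14 - 11}{2 \left(2 + 7\right)}\right) - 4991} = \sqrt{3 \cdot \frac{1}{2} \cdot \frac{1}{9} \left(-25\right) \left(-20 + \frac{1}{2} \cdot \frac{1}{9} \left(-25\right)\right) - 4991} = \sqrt{3 \left(- \frac{25}{18}\right) \left(-20 - \frac{25}{18}\right) - 4991} = \sqrt{3 \left(- \frac{25}{18}\right) \left(- \frac{385}{18}\right) - 4991} = \sqrt{\frac{9625}{108} - 4991} = \sqrt{- \frac{529403}{108}} = \frac{i \sqrt{1588209}}{18}$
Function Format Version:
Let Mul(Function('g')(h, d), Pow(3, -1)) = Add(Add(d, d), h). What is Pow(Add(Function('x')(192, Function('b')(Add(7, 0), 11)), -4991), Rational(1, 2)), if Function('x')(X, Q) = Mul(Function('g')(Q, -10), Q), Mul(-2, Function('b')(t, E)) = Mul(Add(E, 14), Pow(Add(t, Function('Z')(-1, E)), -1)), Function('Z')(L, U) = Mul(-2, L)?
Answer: Mul(Rational(1, 18), I, Pow(1588209, Rational(1, 2))) ≈ Mul(70.013, I)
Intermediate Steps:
Function('g')(h, d) = Add(Mul(3, h), Mul(6, d)) (Function('g')(h, d) = Mul(3, Add(Add(d, d), h)) = Mul(3, Add(Mul(2, d), h)) = Mul(3, Add(h, Mul(2, d))) = Add(Mul(3, h), Mul(6, d)))
Function('b')(t, E) = Mul(Rational(-1, 2), Pow(Add(2, t), -1), Add(14, E)) (Function('b')(t, E) = Mul(Rational(-1, 2), Mul(Add(E, 14), Pow(Add(t, Mul(-2, -1)), -1))) = Mul(Rational(-1, 2), Mul(Add(14, E), Pow(Add(t, 2), -1))) = Mul(Rational(-1, 2), Mul(Add(14, E), Pow(Add(2, t), -1))) = Mul(Rational(-1, 2), Mul(Pow(Add(2, t), -1), Add(14, E))) = Mul(Rational(-1, 2), Pow(Add(2, t), -1), Add(14, E)))
Function('x')(X, Q) = Mul(Q, Add(-60, Mul(3, Q))) (Function('x')(X, Q) = Mul(Add(Mul(3, Q), Mul(6, -10)), Q) = Mul(Add(Mul(3, Q), -60), Q) = Mul(Add(-60, Mul(3, Q)), Q) = Mul(Q, Add(-60, Mul(3, Q))))
Pow(Add(Function('x')(192, Function('b')(Add(7, 0), 11)), -4991), Rational(1, 2)) = Pow(Add(Mul(3, Mul(Rational(1, 2), Pow(Add(2, Add(7, 0)), -1), Add(-14, Mul(-1, 11))), Add(-20, Mul(Rational(1, 2), Pow(Add(2, Add(7, 0)), -1), Add(-14, Mul(-1, 11))))), -4991), Rational(1, 2)) = Pow(Add(Mul(3, Mul(Rational(1, 2), Pow(Add(2, 7), -1), Add(-14, -11)), Add(-20, Mul(Rational(1, 2), Pow(Add(2, 7), -1), Add(-14, -11)))), -4991), Rational(1, 2)) = Pow(Add(Mul(3, Mul(Rational(1, 2), Pow(9, -1), -25), Add(-20, Mul(Rational(1, 2), Pow(9, -1), -25))), -4991), Rational(1, 2)) = Pow(Add(Mul(3, Mul(Rational(1, 2), Rational(1, 9), -25), Add(-20, Mul(Rational(1, 2), Rational(1, 9), -25))), -4991), Rational(1, 2)) = Pow(Add(Mul(3, Rational(-25, 18), Add(-20, Rational(-25, 18))), -4991), Rational(1, 2)) = Pow(Add(Mul(3, Rational(-25, 18), Rational(-385, 18)), -4991), Rational(1, 2)) = Pow(Add(Rational(9625, 108), -4991), Rational(1, 2)) = Pow(Rational(-529403, 108), Rational(1, 2)) = Mul(Rational(1, 18), I, Pow(1588209, Rational(1, 2)))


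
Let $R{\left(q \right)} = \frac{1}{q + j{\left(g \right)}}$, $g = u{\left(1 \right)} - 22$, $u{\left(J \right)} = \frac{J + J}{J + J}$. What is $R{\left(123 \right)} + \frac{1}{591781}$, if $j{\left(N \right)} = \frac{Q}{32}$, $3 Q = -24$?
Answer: $\frac{2367615}{290564471} \approx 0.0081483$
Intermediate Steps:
$u{\left(J \right)} = 1$ ($u{\left(J \right)} = \frac{2 J}{2 J} = 2 J \frac{1}{2 J} = 1$)
$Q = -8$ ($Q = \frac{1}{3} \left(-24\right) = -8$)
$g = -21$ ($g = 1 - 22 = -21$)
$j{\left(N \right)} = - \frac{1}{4}$ ($j{\left(N \right)} = - \frac{8}{32} = \left(-8\right) \frac{1}{32} = - \frac{1}{4}$)
$R{\left(q \right)} = \frac{1}{- \frac{1}{4} + q}$ ($R{\left(q \right)} = \frac{1}{q - \frac{1}{4}} = \frac{1}{- \frac{1}{4} + q}$)
$R{\left(123 \right)} + \frac{1}{591781} = \frac{4}{-1 + 4 \cdot 123} + \frac{1}{591781} = \frac{4}{-1 + 492} + \frac{1}{591781} = \frac{4}{491} + \frac{1}{591781} = \frac{2367615}{290564471}$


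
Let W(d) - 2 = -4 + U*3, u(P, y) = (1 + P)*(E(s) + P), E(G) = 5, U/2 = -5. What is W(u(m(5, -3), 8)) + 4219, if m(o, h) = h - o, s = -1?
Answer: 4187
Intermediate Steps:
U = -10 (U = 2*(-5) = -10)
u(P, y) = (1 + P)*(5 + P)
W(d) = -32 (W(d) = 2 + (-4 - 10*3) = 2 + (-4 - 30) = 2 - 34 = -32)
W(u(m(5, -3), 8)) + 4219 = -32 + 4219 = 4187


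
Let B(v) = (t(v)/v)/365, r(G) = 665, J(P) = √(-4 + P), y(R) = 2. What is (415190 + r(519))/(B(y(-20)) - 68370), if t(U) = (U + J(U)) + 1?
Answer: -15151415273192550/2491017782549411 - 303574150*I*√2/2491017782549411 ≈ -6.0824 - 1.7235e-7*I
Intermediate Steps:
t(U) = 1 + U + √(-4 + U) (t(U) = (U + √(-4 + U)) + 1 = 1 + U + √(-4 + U))
B(v) = (1 + v + √(-4 + v))/(365*v) (B(v) = ((1 + v + √(-4 + v))/v)/365 = ((1 + v + √(-4 + v))/v)*(1/365) = (1 + v + √(-4 + v))/(365*v))
(415190 + r(519))/(B(y(-20)) - 68370) = (415190 + 665)/((1/365)*(1 + 2 + √(-4 + 2))/2 - 68370) = 415855/((1/365)*(½)*(1 + 2 + √(-2)) - 68370) = 415855/((1/365)*(½)*(1 + 2 + I*√2) - 68370) = 415855/((1/365)*(½)*(3 + I*√2) - 68370) = 415855/((3/730 + I*√2/730) - 68370) = 415855/(-49910097/730 + I*√2/730)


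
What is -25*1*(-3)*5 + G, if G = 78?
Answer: 453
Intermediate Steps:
-25*1*(-3)*5 + G = -25*1*(-3)*5 + 78 = -(-75)*5 + 78 = -25*(-15) + 78 = 375 + 78 = 453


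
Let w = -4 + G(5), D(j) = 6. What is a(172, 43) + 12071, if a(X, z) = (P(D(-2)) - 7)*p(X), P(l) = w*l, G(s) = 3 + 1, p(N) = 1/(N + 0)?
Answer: 2076205/172 ≈ 12071.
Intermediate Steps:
p(N) = 1/N
G(s) = 4
w = 0 (w = -4 + 4 = 0)
P(l) = 0 (P(l) = 0*l = 0)
a(X, z) = -7/X (a(X, z) = (0 - 7)/X = -7/X)
a(172, 43) + 12071 = -7/172 + 12071 = 2076205/172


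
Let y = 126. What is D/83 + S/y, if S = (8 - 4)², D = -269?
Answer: -16283/5229 ≈ -3.1140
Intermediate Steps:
S = 16 (S = 4² = 16)
D/83 + S/y = -269/83 + 16/126 = -269*1/83 + 16*(1/126) = -269/83 + 8/63 = -16283/5229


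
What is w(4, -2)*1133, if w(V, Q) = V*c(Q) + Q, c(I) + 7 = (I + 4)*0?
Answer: -33990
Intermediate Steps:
c(I) = -7 (c(I) = -7 + (I + 4)*0 = -7 + (4 + I)*0 = -7 + 0 = -7)
w(V, Q) = Q - 7*V (w(V, Q) = V*(-7) + Q = -7*V + Q = Q - 7*V)
w(4, -2)*1133 = (-2 - 7*4)*1133 = (-2 - 28)*1133 = -30*1133 = -33990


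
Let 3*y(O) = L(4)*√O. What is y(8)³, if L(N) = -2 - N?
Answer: -128*√2 ≈ -181.02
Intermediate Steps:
y(O) = -2*√O (y(O) = ((-2 - 1*4)*√O)/3 = ((-2 - 4)*√O)/3 = (-6*√O)/3 = -2*√O)
y(8)³ = (-4*√2)³ = -128*√2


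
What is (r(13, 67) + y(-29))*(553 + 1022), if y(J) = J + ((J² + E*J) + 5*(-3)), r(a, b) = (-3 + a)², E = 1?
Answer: 1367100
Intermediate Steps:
y(J) = -15 + J² + 2*J (y(J) = J + ((J² + 1*J) + 5*(-3)) = J + ((J² + J) - 15) = J + ((J + J²) - 15) = J + (-15 + J + J²) = -15 + J² + 2*J)
(r(13, 67) + y(-29))*(553 + 1022) = ((-3 + 13)² + (-15 + (-29)² + 2*(-29)))*(553 + 1022) = (10² + (-15 + 841 - 58))*1575 = (100 + 768)*1575 = 868*1575 = 1367100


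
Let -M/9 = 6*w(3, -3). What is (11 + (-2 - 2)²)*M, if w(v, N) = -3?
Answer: 4374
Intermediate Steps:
M = 162 (M = -54*(-3) = -9*(-18) = 162)
(11 + (-2 - 2)²)*M = (11 + (-2 - 2)²)*162 = (11 + (-4)²)*162 = (11 + 16)*162 = 27*162 = 4374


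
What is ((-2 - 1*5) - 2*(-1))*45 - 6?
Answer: -231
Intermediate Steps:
((-2 - 1*5) - 2*(-1))*45 - 6 = ((-2 - 5) + 2)*45 - 6 = (-7 + 2)*45 - 6 = -5*45 - 6 = -225 - 6 = -231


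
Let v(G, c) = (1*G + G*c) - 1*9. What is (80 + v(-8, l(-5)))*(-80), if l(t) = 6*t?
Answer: -24240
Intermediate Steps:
v(G, c) = -9 + G + G*c (v(G, c) = (G + G*c) - 9 = -9 + G + G*c)
(80 + v(-8, l(-5)))*(-80) = (80 + (-9 - 8 - 48*(-5)))*(-80) = (80 + (-9 - 8 - 8*(-30)))*(-80) = (80 + (-9 - 8 + 240))*(-80) = (80 + 223)*(-80) = 303*(-80) = -24240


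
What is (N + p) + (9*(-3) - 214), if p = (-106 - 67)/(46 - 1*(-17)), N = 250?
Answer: 394/63 ≈ 6.2540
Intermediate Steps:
p = -173/63 (p = -173/(46 + 17) = -173/63 ≈ -2.7460)
(N + p) + (9*(-3) - 214) = (250 - 173/63) + (9*(-3) - 214) = 15577/63 + (-27 - 214) = 15577/63 - 241 = 394/63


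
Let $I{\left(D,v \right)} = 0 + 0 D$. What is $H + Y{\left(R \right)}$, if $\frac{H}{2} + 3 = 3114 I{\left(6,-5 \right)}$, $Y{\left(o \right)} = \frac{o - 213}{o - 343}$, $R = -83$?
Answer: $- \frac{1130}{213} \approx -5.3052$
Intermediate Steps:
$I{\left(D,v \right)} = 0$ ($I{\left(D,v \right)} = 0 + 0 = 0$)
$Y{\left(o \right)} = \frac{-213 + o}{-343 + o}$
$H = -6$ ($H = -6 + 2 \cdot 3114 \cdot 0 = -6 + 2 \cdot 0 = -6 + 0 = -6$)
$H + Y{\left(R \right)} = -6 + \frac{-213 - 83}{-343 - 83} = -6 + \frac{1}{-426} \left(-296\right) = -6 - - \frac{148}{213} = -6 + \frac{148}{213} = - \frac{1130}{213}$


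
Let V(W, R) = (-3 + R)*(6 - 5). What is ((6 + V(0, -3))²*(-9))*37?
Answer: 0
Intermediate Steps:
V(W, R) = -3 + R (V(W, R) = (-3 + R)*1 = -3 + R)
((6 + V(0, -3))²*(-9))*37 = ((6 + (-3 - 3))²*(-9))*37 = ((6 - 6)²*(-9))*37 = (0²*(-9))*37 = (0*(-9))*37 = 0*37 = 0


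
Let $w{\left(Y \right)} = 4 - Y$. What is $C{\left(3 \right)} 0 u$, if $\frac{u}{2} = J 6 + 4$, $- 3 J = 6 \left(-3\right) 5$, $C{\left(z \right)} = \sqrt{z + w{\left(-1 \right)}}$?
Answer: $0$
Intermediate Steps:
$C{\left(z \right)} = \sqrt{5 + z}$ ($C{\left(z \right)} = \sqrt{z + \left(4 - -1\right)} = \sqrt{z + \left(4 + 1\right)} = \sqrt{z + 5} = \sqrt{5 + z}$)
$J = 30$ ($J = - \frac{6 \left(-3\right) 5}{3} = - \frac{\left(-18\right) 5}{3} = \left(- \frac{1}{3}\right) \left(-90\right) = 30$)
$u = 368$ ($u = 2 \left(30 \cdot 6 + 4\right) = 2 \left(180 + 4\right) = 2 \cdot 184 = 368$)
$C{\left(3 \right)} 0 u = \sqrt{5 + 3} \cdot 0 \cdot 368 = \sqrt{8} \cdot 0 \cdot 368 = 2 \sqrt{2} \cdot 0 \cdot 368 = 0 \cdot 368 = 0$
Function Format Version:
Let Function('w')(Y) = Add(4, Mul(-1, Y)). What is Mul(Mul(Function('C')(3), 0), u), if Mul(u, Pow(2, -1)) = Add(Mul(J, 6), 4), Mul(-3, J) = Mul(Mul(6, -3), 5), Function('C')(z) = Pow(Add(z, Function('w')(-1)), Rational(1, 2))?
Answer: 0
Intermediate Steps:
Function('C')(z) = Pow(Add(5, z), Rational(1, 2)) (Function('C')(z) = Pow(Add(z, Add(4, Mul(-1, -1))), Rational(1, 2)) = Pow(Add(z, Add(4, 1)), Rational(1, 2)) = Pow(Add(z, 5), Rational(1, 2)) = Pow(Add(5, z), Rational(1, 2)))
J = 30 (J = Mul(Rational(-1, 3), Mul(Mul(6, -3), 5)) = Mul(Rational(-1, 3), Mul(-18, 5)) = Mul(Rational(-1, 3), -90) = 30)
u = 368 (u = Mul(2, Add(Mul(30, 6), 4)) = Mul(2, Add(180, 4)) = Mul(2, 184) = 368)
Mul(Mul(Function('C')(3), 0), u) = Mul(Mul(Pow(Add(5, 3), Rational(1, 2)), 0), 368) = Mul(Mul(Pow(8, Rational(1, 2)), 0), 368) = Mul(Mul(Mul(2, Pow(2, Rational(1, 2))), 0), 368) = Mul(0, 368) = 0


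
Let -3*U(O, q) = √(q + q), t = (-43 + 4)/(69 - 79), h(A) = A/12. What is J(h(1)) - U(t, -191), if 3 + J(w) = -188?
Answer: -191 + I*√382/3 ≈ -191.0 + 6.5149*I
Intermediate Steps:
h(A) = A/12 (h(A) = A*(1/12) = A/12)
J(w) = -191 (J(w) = -3 - 188 = -191)
t = 39/10 (t = -39/(-10) = -39*(-⅒) = 39/10 ≈ 3.9000)
U(O, q) = -√2*√q/3 (U(O, q) = -√(q + q)/3 = -√2*√q/3)
J(h(1)) - U(t, -191) = -191 - (-1)*√2*√(-191)/3 = -191 - (-1)*√2*I*√191/3 = -191 - (-1)*I*√382/3 = -191 + I*√382/3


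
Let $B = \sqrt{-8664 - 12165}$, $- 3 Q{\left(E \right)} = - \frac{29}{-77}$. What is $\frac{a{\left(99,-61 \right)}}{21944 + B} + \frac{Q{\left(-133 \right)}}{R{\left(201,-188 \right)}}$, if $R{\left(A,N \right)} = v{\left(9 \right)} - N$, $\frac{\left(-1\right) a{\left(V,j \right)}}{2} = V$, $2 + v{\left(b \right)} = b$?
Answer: $\frac{- 29 \sqrt{20829} + 9555286 i}{45045 \left(\sqrt{20829} - 21944 i\right)} \approx -0.0096664 + 5.934 \cdot 10^{-5} i$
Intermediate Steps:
$Q{\left(E \right)} = - \frac{29}{231}$ ($Q{\left(E \right)} = - \frac{\left(-29\right) \frac{1}{-77}}{3} = - \frac{\left(-29\right) \left(- \frac{1}{77}\right)}{3} = \left(- \frac{1}{3}\right) \frac{29}{77} = - \frac{29}{231}$)
$v{\left(b \right)} = -2 + b$
$a{\left(V,j \right)} = - 2 V$
$B = i \sqrt{20829}$ ($B = \sqrt{-20829} = i \sqrt{20829} \approx 144.32 i$)
$R{\left(A,N \right)} = 7 - N$ ($R{\left(A,N \right)} = \left(-2 + 9\right) - N = 7 - N$)
$\frac{a{\left(99,-61 \right)}}{21944 + B} + \frac{Q{\left(-133 \right)}}{R{\left(201,-188 \right)}} = \frac{\left(-2\right) 99}{21944 + i \sqrt{20829}} - \frac{29}{231 \left(7 - -188\right)} = - \frac{198}{21944 + i \sqrt{20829}} - \frac{29}{231 \left(7 + 188\right)} = - \frac{198}{21944 + i \sqrt{20829}} - \frac{29}{231 \cdot 195} = - \frac{198}{21944 + i \sqrt{20829}} - \frac{29}{45045} = - \frac{29}{45045} - \frac{198}{21944 + i \sqrt{20829}}$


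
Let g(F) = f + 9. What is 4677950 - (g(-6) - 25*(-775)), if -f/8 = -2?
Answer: 4658550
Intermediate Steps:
f = 16 (f = -8*(-2) = 16)
g(F) = 25 (g(F) = 16 + 9 = 25)
4677950 - (g(-6) - 25*(-775)) = 4677950 - (25 - 25*(-775)) = 4677950 - (25 + 19375) = 4677950 - 1*19400 = 4677950 - 19400 = 4658550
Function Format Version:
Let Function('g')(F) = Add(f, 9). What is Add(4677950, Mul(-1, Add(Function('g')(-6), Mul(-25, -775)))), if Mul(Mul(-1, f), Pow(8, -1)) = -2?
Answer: 4658550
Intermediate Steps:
f = 16 (f = Mul(-8, -2) = 16)
Function('g')(F) = 25 (Function('g')(F) = Add(16, 9) = 25)
Add(4677950, Mul(-1, Add(Function('g')(-6), Mul(-25, -775)))) = Add(4677950, Mul(-1, Add(25, Mul(-25, -775)))) = Add(4677950, Mul(-1, Add(25, 19375))) = Add(4677950, Mul(-1, 19400)) = Add(4677950, -19400) = 4658550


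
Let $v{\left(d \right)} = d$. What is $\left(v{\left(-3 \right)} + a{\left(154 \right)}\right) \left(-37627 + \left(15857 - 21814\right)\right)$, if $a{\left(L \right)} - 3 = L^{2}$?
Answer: $-1033638144$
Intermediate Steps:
$a{\left(L \right)} = 3 + L^{2}$
$\left(v{\left(-3 \right)} + a{\left(154 \right)}\right) \left(-37627 + \left(15857 - 21814\right)\right) = \left(-3 + \left(3 + 154^{2}\right)\right) \left(-37627 + \left(15857 - 21814\right)\right) = \left(-3 + \left(3 + 23716\right)\right) \left(-37627 - 5957\right) = \left(-3 + 23719\right) \left(-43584\right) = 23716 \left(-43584\right) = -1033638144$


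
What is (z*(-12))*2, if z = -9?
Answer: 216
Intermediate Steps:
(z*(-12))*2 = -9*(-12)*2 = 108*2 = 216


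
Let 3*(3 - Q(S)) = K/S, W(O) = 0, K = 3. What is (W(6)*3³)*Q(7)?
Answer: 0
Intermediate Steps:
Q(S) = 3 - 1/S
(W(6)*3³)*Q(7) = (0*3³)*(3 - 1/7) = (0*27)*(3 - 1*⅐) = 0*(3 - ⅐) = 0*(20/7) = 0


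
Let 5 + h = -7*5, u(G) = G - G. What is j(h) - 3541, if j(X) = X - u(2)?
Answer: -3581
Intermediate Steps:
u(G) = 0
h = -40 (h = -5 - 7*5 = -5 - 35 = -40)
j(X) = X (j(X) = X - 1*0 = X + 0 = X)
j(h) - 3541 = -40 - 3541 = -3581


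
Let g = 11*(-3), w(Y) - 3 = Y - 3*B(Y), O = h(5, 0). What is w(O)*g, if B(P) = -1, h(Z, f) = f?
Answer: -198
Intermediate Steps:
O = 0
w(Y) = 6 + Y (w(Y) = 3 + (Y - 3*(-1)) = 3 + (Y + 3) = 3 + (3 + Y) = 6 + Y)
g = -33
w(O)*g = (6 + 0)*(-33) = 6*(-33) = -198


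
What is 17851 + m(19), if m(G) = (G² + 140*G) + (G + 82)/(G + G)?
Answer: 793237/38 ≈ 20875.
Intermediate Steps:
m(G) = G² + 140*G + (82 + G)/(2*G) (m(G) = (G² + 140*G) + (82 + G)/((2*G)) = (G² + 140*G) + (82 + G)*(1/(2*G)) = (G² + 140*G) + (82 + G)/(2*G) = G² + 140*G + (82 + G)/(2*G))
17851 + m(19) = 17851 + (½ + 19² + 41/19 + 140*19) = 17851 + (½ + 361 + 41*(1/19) + 2660) = 17851 + (½ + 361 + 41/19 + 2660) = 17851 + 114899/38 = 793237/38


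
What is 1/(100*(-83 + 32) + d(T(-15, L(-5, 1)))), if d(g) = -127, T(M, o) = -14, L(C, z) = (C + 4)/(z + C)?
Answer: -1/5227 ≈ -0.00019131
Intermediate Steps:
L(C, z) = (4 + C)/(C + z)
1/(100*(-83 + 32) + d(T(-15, L(-5, 1)))) = 1/(100*(-83 + 32) - 127) = 1/(100*(-51) - 127) = 1/(-5100 - 127) = 1/(-5227) = -1/5227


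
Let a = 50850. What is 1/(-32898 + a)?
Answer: 1/17952 ≈ 5.5704e-5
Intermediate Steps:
1/(-32898 + a) = 1/(-32898 + 50850) = 1/17952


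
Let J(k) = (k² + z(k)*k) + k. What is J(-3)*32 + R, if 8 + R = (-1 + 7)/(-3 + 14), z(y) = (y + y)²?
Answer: -35986/11 ≈ -3271.5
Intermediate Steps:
z(y) = 4*y² (z(y) = (2*y)² = 4*y²)
J(k) = k + k² + 4*k³ (J(k) = (k² + (4*k²)*k) + k = (k² + 4*k³) + k = k + k² + 4*k³)
R = -82/11 (R = -8 + (-1 + 7)/(-3 + 14) = -8 + 6/11 = -82/11 ≈ -7.4545)
J(-3)*32 + R = -3*(1 - 3 + 4*(-3)²)*32 - 82/11 = -3*(1 - 3 + 4*9)*32 - 82/11 = -3*(1 - 3 + 36)*32 - 82/11 = -3*34*32 - 82/11 = -102*32 - 82/11 = -3264 - 82/11 = -35986/11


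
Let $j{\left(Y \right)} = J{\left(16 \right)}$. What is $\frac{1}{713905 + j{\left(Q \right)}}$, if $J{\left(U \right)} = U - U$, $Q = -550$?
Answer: $\frac{1}{713905} \approx 1.4007 \cdot 10^{-6}$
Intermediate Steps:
$J{\left(U \right)} = 0$
$j{\left(Y \right)} = 0$
$\frac{1}{713905 + j{\left(Q \right)}} = \frac{1}{713905 + 0} = \frac{1}{713905}$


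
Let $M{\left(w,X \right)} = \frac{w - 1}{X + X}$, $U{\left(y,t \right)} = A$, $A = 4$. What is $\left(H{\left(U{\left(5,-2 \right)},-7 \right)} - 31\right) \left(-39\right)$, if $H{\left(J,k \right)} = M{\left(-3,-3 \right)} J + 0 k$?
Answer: $1105$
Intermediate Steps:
$U{\left(y,t \right)} = 4$
$M{\left(w,X \right)} = \frac{-1 + w}{2 X}$
$H{\left(J,k \right)} = \frac{2 J}{3}$ ($H{\left(J,k \right)} = \frac{-1 - 3}{2 \left(-3\right)} J + 0 k = \frac{1}{2} \left(- \frac{1}{3}\right) \left(-4\right) J + 0 = \frac{2 J}{3} + 0 = \frac{2 J}{3}$)
$\left(H{\left(U{\left(5,-2 \right)},-7 \right)} - 31\right) \left(-39\right) = \left(\frac{2}{3} \cdot 4 - 31\right) \left(-39\right) = \left(\frac{8}{3} - 31\right) \left(-39\right) = \left(- \frac{85}{3}\right) \left(-39\right) = 1105$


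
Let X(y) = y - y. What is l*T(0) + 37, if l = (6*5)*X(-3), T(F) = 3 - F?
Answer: 37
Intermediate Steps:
X(y) = 0
l = 0 (l = (6*5)*0 = 30*0 = 0)
l*T(0) + 37 = 0*(3 - 1*0) + 37 = 0*(3 + 0) + 37 = 0*3 + 37 = 0 + 37 = 37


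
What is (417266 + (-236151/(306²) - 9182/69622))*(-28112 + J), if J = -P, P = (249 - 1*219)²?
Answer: -1096086317968354883/90543411 ≈ -1.2106e+10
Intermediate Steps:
P = 900 (P = (249 - 219)² = 30² = 900)
J = -900 (J = -1*900 = -900)
(417266 + (-236151/(306²) - 9182/69622))*(-28112 + J) = (417266 + (-236151/(306²) - 9182/69622))*(-28112 - 900) = (417266 + (-236151/93636 - 9182*1/69622))*(-29012) = (417266 + (-236151*1/93636 - 4591/34811))*(-29012) = (417266 + (-26239/10404 - 4591/34811))*(-29012) = (417266 - 961170593/362173644)*(-29012) = (151121786566711/362173644)*(-29012) = -1096086317968354883/90543411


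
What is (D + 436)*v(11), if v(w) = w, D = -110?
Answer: 3586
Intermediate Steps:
(D + 436)*v(11) = (-110 + 436)*11 = 326*11 = 3586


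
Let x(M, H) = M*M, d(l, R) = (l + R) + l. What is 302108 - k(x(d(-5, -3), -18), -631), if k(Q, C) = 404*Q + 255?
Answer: 233577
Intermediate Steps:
d(l, R) = R + 2*l (d(l, R) = (R + l) + l = R + 2*l)
x(M, H) = M**2
k(Q, C) = 255 + 404*Q
302108 - k(x(d(-5, -3), -18), -631) = 302108 - (255 + 404*(-3 + 2*(-5))**2) = 302108 - (255 + 404*(-3 - 10)**2) = 302108 - (255 + 404*(-13)**2) = 302108 - (255 + 404*169) = 302108 - (255 + 68276) = 302108 - 1*68531 = 302108 - 68531 = 233577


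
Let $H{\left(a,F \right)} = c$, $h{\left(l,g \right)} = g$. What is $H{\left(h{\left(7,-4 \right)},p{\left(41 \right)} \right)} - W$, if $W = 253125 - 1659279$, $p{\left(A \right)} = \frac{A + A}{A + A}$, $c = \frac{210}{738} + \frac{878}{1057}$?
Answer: $\frac{182815632683}{130011} \approx 1.4062 \cdot 10^{6}$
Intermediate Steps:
$c = \frac{144989}{130011}$ ($c = 210 \cdot \frac{1}{738} + 878 \cdot \frac{1}{1057} = \frac{35}{123} + \frac{878}{1057} = \frac{144989}{130011} \approx 1.1152$)
$p{\left(A \right)} = 1$ ($p{\left(A \right)} = \frac{2 A}{2 A} = 2 A \frac{1}{2 A} = 1$)
$H{\left(a,F \right)} = \frac{144989}{130011}$
$W = -1406154$ ($W = 253125 - 1659279 = -1406154$)
$H{\left(h{\left(7,-4 \right)},p{\left(41 \right)} \right)} - W = \frac{144989}{130011} - -1406154 = \frac{144989}{130011} + 1406154 = \frac{182815632683}{130011}$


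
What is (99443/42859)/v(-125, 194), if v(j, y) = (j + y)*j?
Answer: -99443/369658875 ≈ -0.00026901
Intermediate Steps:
v(j, y) = j*(j + y)
(99443/42859)/v(-125, 194) = (99443/42859)/((-125*(-125 + 194))) = (99443*(1/42859))/((-125*69)) = (99443/42859)/(-8625) = (99443/42859)*(-1/8625) = -99443/369658875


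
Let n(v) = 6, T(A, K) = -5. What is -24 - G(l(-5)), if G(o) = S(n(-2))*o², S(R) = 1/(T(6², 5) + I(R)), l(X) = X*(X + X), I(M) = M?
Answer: -2524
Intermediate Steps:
l(X) = 2*X² (l(X) = X*(2*X) = 2*X²)
S(R) = 1/(-5 + R)
G(o) = o² (G(o) = o²/(-5 + 6) = o²/1 = 1*o² = o²)
-24 - G(l(-5)) = -24 - (2*(-5)²)² = -24 - (2*25)² = -24 - 1*50² = -24 - 1*2500 = -24 - 2500 = -2524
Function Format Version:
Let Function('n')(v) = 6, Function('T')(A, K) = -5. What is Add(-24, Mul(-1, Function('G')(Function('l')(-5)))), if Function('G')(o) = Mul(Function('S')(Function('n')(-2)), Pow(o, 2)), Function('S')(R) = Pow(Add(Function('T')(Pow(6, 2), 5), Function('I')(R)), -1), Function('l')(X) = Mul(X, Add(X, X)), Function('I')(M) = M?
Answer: -2524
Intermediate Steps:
Function('l')(X) = Mul(2, Pow(X, 2)) (Function('l')(X) = Mul(X, Mul(2, X)) = Mul(2, Pow(X, 2)))
Function('S')(R) = Pow(Add(-5, R), -1)
Function('G')(o) = Pow(o, 2) (Function('G')(o) = Mul(Pow(Add(-5, 6), -1), Pow(o, 2)) = Mul(Pow(1, -1), Pow(o, 2)) = Mul(1, Pow(o, 2)) = Pow(o, 2))
Add(-24, Mul(-1, Function('G')(Function('l')(-5)))) = Add(-24, Mul(-1, Pow(Mul(2, Pow(-5, 2)), 2))) = Add(-24, Mul(-1, Pow(Mul(2, 25), 2))) = Add(-24, Mul(-1, Pow(50, 2))) = Add(-24, Mul(-1, 2500)) = Add(-24, -2500) = -2524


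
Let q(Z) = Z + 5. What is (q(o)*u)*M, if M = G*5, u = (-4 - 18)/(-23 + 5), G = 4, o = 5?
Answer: 2200/9 ≈ 244.44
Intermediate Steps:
q(Z) = 5 + Z
u = 11/9 (u = -22/(-18) = -22*(-1/18) = 11/9 ≈ 1.2222)
M = 20 (M = 4*5 = 20)
(q(o)*u)*M = ((5 + 5)*(11/9))*20 = (10*(11/9))*20 = (110/9)*20 = 2200/9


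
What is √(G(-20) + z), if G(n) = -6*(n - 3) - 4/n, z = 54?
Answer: 31*√5/5 ≈ 13.864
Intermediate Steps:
G(n) = 18 - 6*n - 4/n (G(n) = -6*(-3 + n) - 4/n = (18 - 6*n) - 4/n = 18 - 6*n - 4/n)
√(G(-20) + z) = √((18 - 6*(-20) - 4/(-20)) + 54) = √((18 + 120 - 4*(-1/20)) + 54) = √((18 + 120 + ⅕) + 54) = √(691/5 + 54) = √(961/5) = 31*√5/5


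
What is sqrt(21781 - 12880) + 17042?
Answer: 17042 + 3*sqrt(989) ≈ 17136.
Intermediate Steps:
sqrt(21781 - 12880) + 17042 = sqrt(8901) + 17042 = 3*sqrt(989) + 17042 = 17042 + 3*sqrt(989)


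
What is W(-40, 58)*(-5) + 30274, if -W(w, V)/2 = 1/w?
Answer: 121095/4 ≈ 30274.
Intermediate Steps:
W(w, V) = -2/w
W(-40, 58)*(-5) + 30274 = -2/(-40)*(-5) + 30274 = -2*(-1/40)*(-5) + 30274 = (1/20)*(-5) + 30274 = -¼ + 30274 = 121095/4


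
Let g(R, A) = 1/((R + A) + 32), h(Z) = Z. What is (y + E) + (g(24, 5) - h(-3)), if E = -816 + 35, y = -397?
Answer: -71674/61 ≈ -1175.0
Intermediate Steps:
g(R, A) = 1/(32 + A + R) (g(R, A) = 1/((A + R) + 32) = 1/(32 + A + R))
E = -781
(y + E) + (g(24, 5) - h(-3)) = (-397 - 781) + (1/(32 + 5 + 24) - 1*(-3)) = -1178 + (1/61 + 3) = -1178 + 184/61 = -71674/61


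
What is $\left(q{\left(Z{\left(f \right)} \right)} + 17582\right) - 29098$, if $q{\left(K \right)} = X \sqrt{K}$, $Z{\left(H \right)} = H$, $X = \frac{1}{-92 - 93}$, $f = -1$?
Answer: $-11516 - \frac{i}{185} \approx -11516.0 - 0.0054054 i$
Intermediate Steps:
$X = - \frac{1}{185}$ ($X = \frac{1}{-185} = - \frac{1}{185} \approx -0.0054054$)
$q{\left(K \right)} = - \frac{\sqrt{K}}{185}$
$\left(q{\left(Z{\left(f \right)} \right)} + 17582\right) - 29098 = \left(- \frac{\sqrt{-1}}{185} + 17582\right) - 29098 = \left(- \frac{i}{185} + 17582\right) - 29098 = \left(17582 - \frac{i}{185}\right) - 29098 = -11516 - \frac{i}{185}$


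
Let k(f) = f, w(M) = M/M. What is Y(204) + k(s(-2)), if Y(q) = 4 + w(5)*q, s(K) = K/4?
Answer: 415/2 ≈ 207.50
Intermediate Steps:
w(M) = 1
s(K) = K/4 (s(K) = K*(1/4) = K/4)
Y(q) = 4 + q (Y(q) = 4 + 1*q = 4 + q)
Y(204) + k(s(-2)) = (4 + 204) + (1/4)*(-2) = 208 - 1/2 = 415/2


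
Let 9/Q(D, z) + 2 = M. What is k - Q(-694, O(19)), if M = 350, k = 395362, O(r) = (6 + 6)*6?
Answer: 45861989/116 ≈ 3.9536e+5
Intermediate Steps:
O(r) = 72 (O(r) = 12*6 = 72)
Q(D, z) = 3/116 (Q(D, z) = 9/(-2 + 350) = 9/348 = 9*(1/348) = 3/116)
k - Q(-694, O(19)) = 395362 - 1*3/116 = 395362 - 3/116 = 45861989/116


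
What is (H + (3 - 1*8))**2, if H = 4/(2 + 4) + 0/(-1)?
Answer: 169/9 ≈ 18.778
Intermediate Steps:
H = 2/3 (H = 4/6 + 0*(-1) = 4*(1/6) + 0 = 2/3 + 0 = 2/3 ≈ 0.66667)
(H + (3 - 1*8))**2 = (2/3 + (3 - 1*8))**2 = (2/3 + (3 - 8))**2 = (2/3 - 5)**2 = (-13/3)**2 = 169/9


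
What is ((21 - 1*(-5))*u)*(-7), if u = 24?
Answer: -4368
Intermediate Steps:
((21 - 1*(-5))*u)*(-7) = ((21 - 1*(-5))*24)*(-7) = ((21 + 5)*24)*(-7) = (26*24)*(-7) = 624*(-7) = -4368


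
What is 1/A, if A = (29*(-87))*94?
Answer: -1/237162 ≈ -4.2165e-6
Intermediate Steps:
A = -237162 (A = -2523*94 = -237162)
1/A = 1/(-237162) = -1/237162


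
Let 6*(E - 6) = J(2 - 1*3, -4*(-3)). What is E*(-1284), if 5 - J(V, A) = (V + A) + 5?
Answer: -5350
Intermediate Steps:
J(V, A) = -A - V (J(V, A) = 5 - ((V + A) + 5) = 5 - ((A + V) + 5) = 5 - (5 + A + V) = 5 + (-5 - A - V) = -A - V)
E = 25/6 (E = 6 + (-(-4)*(-3) - (2 - 1*3))/6 = 6 + (-1*12 - (2 - 3))/6 = 6 + (-12 - 1*(-1))/6 = 6 + (-12 + 1)/6 = 6 + (⅙)*(-11) = 6 - 11/6 = 25/6 ≈ 4.1667)
E*(-1284) = (25/6)*(-1284) = -5350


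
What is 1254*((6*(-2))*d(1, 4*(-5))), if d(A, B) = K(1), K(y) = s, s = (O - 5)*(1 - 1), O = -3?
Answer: 0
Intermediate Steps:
s = 0 (s = (-3 - 5)*(1 - 1) = -8*0 = 0)
K(y) = 0
d(A, B) = 0
1254*((6*(-2))*d(1, 4*(-5))) = 1254*((6*(-2))*0) = 1254*(-12*0) = 1254*0 = 0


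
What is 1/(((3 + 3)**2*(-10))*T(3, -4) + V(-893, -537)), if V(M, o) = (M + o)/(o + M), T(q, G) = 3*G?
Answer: 1/4321 ≈ 0.00023143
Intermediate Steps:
V(M, o) = 1 (V(M, o) = (M + o)/(M + o) = 1)
1/(((3 + 3)**2*(-10))*T(3, -4) + V(-893, -537)) = 1/(((3 + 3)**2*(-10))*(3*(-4)) + 1) = 1/((6**2*(-10))*(-12) + 1) = 1/((36*(-10))*(-12) + 1) = 1/(-360*(-12) + 1) = 1/(4320 + 1) = 1/4321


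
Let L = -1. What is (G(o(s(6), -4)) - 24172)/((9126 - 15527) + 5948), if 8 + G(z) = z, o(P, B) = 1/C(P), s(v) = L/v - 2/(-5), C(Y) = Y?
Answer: 56410/1057 ≈ 53.368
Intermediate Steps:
s(v) = ⅖ - 1/v (s(v) = -1/v - 2/(-5) = -1/v - 2*(-⅕) = -1/v + ⅖ = ⅖ - 1/v)
o(P, B) = 1/P
G(z) = -8 + z
(G(o(s(6), -4)) - 24172)/((9126 - 15527) + 5948) = ((-8 + 1/(⅖ - 1/6)) - 24172)/((9126 - 15527) + 5948) = ((-8 + 1/(⅖ - 1*⅙)) - 24172)/(-6401 + 5948) = ((-8 + 1/(⅖ - ⅙)) - 24172)/(-453) = ((-8 + 1/(7/30)) - 24172)*(-1/453) = ((-8 + 30/7) - 24172)*(-1/453) = (-26/7 - 24172)*(-1/453) = -169230/7*(-1/453) = 56410/1057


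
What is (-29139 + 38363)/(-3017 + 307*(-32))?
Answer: -9224/12841 ≈ -0.71832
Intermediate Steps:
(-29139 + 38363)/(-3017 + 307*(-32)) = 9224/(-3017 - 9824) = 9224/(-12841) = 9224*(-1/12841) = -9224/12841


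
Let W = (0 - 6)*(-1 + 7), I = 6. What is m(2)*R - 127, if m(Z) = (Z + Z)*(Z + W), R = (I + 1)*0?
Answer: -127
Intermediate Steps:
R = 0 (R = (6 + 1)*0 = 7*0 = 0)
W = -36 (W = -6*6 = -36)
m(Z) = 2*Z*(-36 + Z) (m(Z) = (Z + Z)*(Z - 36) = (2*Z)*(-36 + Z) = 2*Z*(-36 + Z))
m(2)*R - 127 = (2*2*(-36 + 2))*0 - 127 = (2*2*(-34))*0 - 127 = -136*0 - 127 = 0 - 127 = -127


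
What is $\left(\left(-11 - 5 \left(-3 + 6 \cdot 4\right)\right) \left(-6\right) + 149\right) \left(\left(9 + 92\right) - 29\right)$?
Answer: $60840$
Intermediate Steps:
$\left(\left(-11 - 5 \left(-3 + 6 \cdot 4\right)\right) \left(-6\right) + 149\right) \left(\left(9 + 92\right) - 29\right) = \left(\left(-11 - 5 \left(-3 + 24\right)\right) \left(-6\right) + 149\right) \left(101 - 29\right) = \left(\left(-11 - 105\right) \left(-6\right) + 149\right) 72 = \left(\left(-116\right) \left(-6\right) + 149\right) 72 = \left(696 + 149\right) 72 = 845 \cdot 72 = 60840$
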